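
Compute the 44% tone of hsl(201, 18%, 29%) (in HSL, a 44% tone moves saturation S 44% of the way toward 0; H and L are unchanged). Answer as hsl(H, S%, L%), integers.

hsl(201, 10%, 29%)

S moves 44% from 18 toward 0: 18 − 7.92 = 10.08 → 10.
H and L are unchanged.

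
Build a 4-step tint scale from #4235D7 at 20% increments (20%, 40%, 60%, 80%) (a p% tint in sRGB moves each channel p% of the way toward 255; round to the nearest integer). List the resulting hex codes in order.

#4235D7 is rgb(66, 53, 215).
20%: (66 + 37.8 = 103.8→104, 53 + 40.4 = 93.4→93, 215 + 8 = 223→223) → #685DDF
40%: (66 + 75.6 = 141.6→142, 53 + 80.8 = 133.8→134, 215 + 16 = 231→231) → #8E86E7
60%: (66 + 113.4 = 179.4→179, 53 + 121.2 = 174.2→174, 215 + 24 = 239→239) → #B3AEEF
80%: (66 + 151.2 = 217.2→217, 53 + 161.6 = 214.6→215, 215 + 32 = 247→247) → #D9D7F7

#685DDF, #8E86E7, #B3AEEF, #D9D7F7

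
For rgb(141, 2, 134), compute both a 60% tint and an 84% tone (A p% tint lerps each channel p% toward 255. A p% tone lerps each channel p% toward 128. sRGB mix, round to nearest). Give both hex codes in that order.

#d19acf, #826c81

60% tint:
  R: 141 + 0.6×(255−141) = 141 + 68.4 = 209.4 → 209
  G: 2 + 0.6×(255−2) = 2 + 151.8 = 153.8 → 154
  B: 134 + 72.6 = 206.6 → 207
  → #d19acf
84% tone:
  R: 141 − 10.92 = 130.08 → 130
  G: 2 + 105.84 = 107.84 → 108
  B: 134 + 0.84×(128−134) = 134 − 5.04 = 128.96 → 129
  → #826c81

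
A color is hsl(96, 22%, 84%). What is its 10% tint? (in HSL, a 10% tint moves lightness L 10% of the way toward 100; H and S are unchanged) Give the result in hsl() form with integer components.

hsl(96, 22%, 86%)

L moves 10% from 84 toward 100: 84 + 1.6 = 85.6 → 86.
H and S are unchanged.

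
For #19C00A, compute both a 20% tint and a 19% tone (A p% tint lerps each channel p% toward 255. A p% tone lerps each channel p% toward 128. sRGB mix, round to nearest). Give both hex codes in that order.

#19C00A is rgb(25, 192, 10).
20% tint:
  R: 25 + 0.2×(255−25) = 25 + 46 = 71 → 71
  G: 192 + 0.2×(255−192) = 192 + 12.6 = 204.6 → 205
  B: 10 + 0.2×(255−10) = 10 + 49 = 59 → 59
  → #47CD3B
19% tone:
  R: 25 + 0.19×(128−25) = 25 + 19.57 = 44.57 → 45
  G: 192 + 0.19×(128−192) = 192 − 12.16 = 179.84 → 180
  B: 10 + 0.19×(128−10) = 10 + 22.42 = 32.42 → 32
  → #2DB420

#47CD3B, #2DB420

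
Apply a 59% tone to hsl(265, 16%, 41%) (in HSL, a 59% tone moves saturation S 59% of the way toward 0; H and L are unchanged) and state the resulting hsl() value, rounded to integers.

hsl(265, 7%, 41%)

S moves 59% from 16 toward 0: 16 − 9.44 = 6.56 → 7.
H and L are unchanged.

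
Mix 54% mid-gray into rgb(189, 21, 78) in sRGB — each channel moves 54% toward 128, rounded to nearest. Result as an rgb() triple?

A 54% tone moves each channel 54% toward 128:
  R: 189 + 0.54×(128−189) = 189 − 32.94 = 156.06 → 156
  G: 21 + 57.78 = 78.78 → 79
  B: 78 + 27 = 105 → 105

rgb(156, 79, 105)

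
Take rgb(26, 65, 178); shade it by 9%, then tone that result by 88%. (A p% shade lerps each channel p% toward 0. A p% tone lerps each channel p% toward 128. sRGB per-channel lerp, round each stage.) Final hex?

#747884

Lerp each channel 9% toward 0:
  R: 26 + 0.09×(0−26) = 26 − 2.34 = 23.66 → 24
  G: 65 + 0.09×(0−65) = 65 − 5.85 = 59.15 → 59
  B: 178 + 0.09×(0−178) = 178 − 16.02 = 161.98 → 162
After the shade: rgb(24, 59, 162) = #183BA2.
An 88% tone moves each channel 88% toward 128:
  R: 24 + 0.88×(128−24) = 24 + 91.52 = 115.52 → 116
  G: 59 + 0.88×(128−59) = 59 + 60.72 = 119.72 → 120
  B: 162 + 0.88×(128−162) = 162 − 29.92 = 132.08 → 132
rgb(116, 120, 132) = #747884.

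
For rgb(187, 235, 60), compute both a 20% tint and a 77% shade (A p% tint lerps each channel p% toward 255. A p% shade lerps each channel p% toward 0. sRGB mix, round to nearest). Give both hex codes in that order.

20% tint:
  R: 187 + 13.6 = 200.6 → 201
  G: 235 + 0.2×(255−235) = 235 + 4 = 239 → 239
  B: 60 + 0.2×(255−60) = 60 + 39 = 99 → 99
  → #C9EF63
77% shade:
  R: 187 + 0.77×(0−187) = 187 − 143.99 = 43.01 → 43
  G: 235 + 0.77×(0−235) = 235 − 180.95 = 54.05 → 54
  B: 60 + 0.77×(0−60) = 60 − 46.2 = 13.8 → 14
  → #2B360E

#C9EF63, #2B360E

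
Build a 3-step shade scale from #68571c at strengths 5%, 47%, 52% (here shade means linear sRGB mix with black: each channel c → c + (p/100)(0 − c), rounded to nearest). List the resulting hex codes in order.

#68571c is rgb(104, 87, 28).
5%: (104 − 5.2 = 98.8→99, 87 − 4.35 = 82.65→83, 28 − 1.4 = 26.6→27) → #63531b
47%: (104 − 48.88 = 55.12→55, 87 − 40.89 = 46.11→46, 28 − 13.16 = 14.84→15) → #372e0f
52%: (104 − 54.08 = 49.92→50, 87 − 45.24 = 41.76→42, 28 − 14.56 = 13.44→13) → #322a0d

#63531b, #372e0f, #322a0d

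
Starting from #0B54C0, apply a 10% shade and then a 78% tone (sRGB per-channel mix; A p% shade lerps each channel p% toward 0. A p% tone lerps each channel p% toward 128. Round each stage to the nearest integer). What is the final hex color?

#66758A

#0B54C0 is rgb(11, 84, 192).
Per channel, c → c + 0.1(0 − c):
  R: 11 + 0.1×(0−11) = 11 − 1.1 = 9.9 → 10
  G: 84 + 0.1×(0−84) = 84 − 8.4 = 75.6 → 76
  B: 192 + 0.1×(0−192) = 192 − 19.2 = 172.8 → 173
After the shade: rgb(10, 76, 173) = #0A4CAD.
Per channel, c → c + 0.78(128 − c):
  R: 10 + 0.78×(128−10) = 10 + 92.04 = 102.04 → 102
  G: 76 + 40.56 = 116.56 → 117
  B: 173 + 0.78×(128−173) = 173 − 35.1 = 137.9 → 138
rgb(102, 117, 138) = #66758A.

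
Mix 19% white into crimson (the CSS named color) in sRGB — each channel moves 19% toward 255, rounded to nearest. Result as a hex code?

#E34161

CSS crimson is rgb(220, 20, 60).
Lerp each channel 19% toward 255:
  R: 220 + 6.65 = 226.65 → 227
  G: 20 + 0.19×(255−20) = 20 + 44.65 = 64.65 → 65
  B: 60 + 37.05 = 97.05 → 97
rgb(227, 65, 97) = #E34161.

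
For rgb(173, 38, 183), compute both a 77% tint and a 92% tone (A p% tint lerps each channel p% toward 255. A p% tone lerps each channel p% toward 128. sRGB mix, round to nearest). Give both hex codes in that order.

77% tint:
  R: 173 + 63.14 = 236.14 → 236
  G: 38 + 167.09 = 205.09 → 205
  B: 183 + 0.77×(255−183) = 183 + 55.44 = 238.44 → 238
  → #eccdee
92% tone:
  R: 173 + 0.92×(128−173) = 173 − 41.4 = 131.6 → 132
  G: 38 + 0.92×(128−38) = 38 + 82.8 = 120.8 → 121
  B: 183 − 50.6 = 132.4 → 132
  → #847984

#eccdee, #847984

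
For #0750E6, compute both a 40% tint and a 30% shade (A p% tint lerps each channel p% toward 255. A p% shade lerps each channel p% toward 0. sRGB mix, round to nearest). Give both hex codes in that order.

#0750E6 is rgb(7, 80, 230).
40% tint:
  R: 7 + 0.4×(255−7) = 7 + 99.2 = 106.2 → 106
  G: 80 + 70 = 150 → 150
  B: 230 + 0.4×(255−230) = 230 + 10 = 240 → 240
  → #6A96F0
30% shade:
  R: 7 − 2.1 = 4.9 → 5
  G: 80 + 0.3×(0−80) = 80 − 24 = 56 → 56
  B: 230 + 0.3×(0−230) = 230 − 69 = 161 → 161
  → #0538A1

#6A96F0, #0538A1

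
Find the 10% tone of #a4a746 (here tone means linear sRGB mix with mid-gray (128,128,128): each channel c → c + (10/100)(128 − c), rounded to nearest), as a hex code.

#a0a34c

#a4a746 is rgb(164, 167, 70).
Per channel, c → c + 0.1(128 − c):
  R: 164 + 0.1×(128−164) = 164 − 3.6 = 160.4 → 160
  G: 167 − 3.9 = 163.1 → 163
  B: 70 + 0.1×(128−70) = 70 + 5.8 = 75.8 → 76
rgb(160, 163, 76) = #a0a34c.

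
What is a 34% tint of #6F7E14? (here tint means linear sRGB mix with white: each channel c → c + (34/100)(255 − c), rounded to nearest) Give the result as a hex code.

#6F7E14 is rgb(111, 126, 20).
A 34% tint moves each channel 34% toward 255:
  R: 111 + 0.34×(255−111) = 111 + 48.96 = 159.96 → 160
  G: 126 + 0.34×(255−126) = 126 + 43.86 = 169.86 → 170
  B: 20 + 0.34×(255−20) = 20 + 79.9 = 99.9 → 100
rgb(160, 170, 100) = #A0AA64.

#A0AA64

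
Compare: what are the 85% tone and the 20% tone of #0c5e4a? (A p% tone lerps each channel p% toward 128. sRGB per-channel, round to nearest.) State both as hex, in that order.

#0c5e4a is rgb(12, 94, 74).
85% tone:
  R: 12 + 0.85×(128−12) = 12 + 98.6 = 110.6 → 111
  G: 94 + 0.85×(128−94) = 94 + 28.9 = 122.9 → 123
  B: 74 + 45.9 = 119.9 → 120
  → #6f7b78
20% tone:
  R: 12 + 0.2×(128−12) = 12 + 23.2 = 35.2 → 35
  G: 94 + 0.2×(128−94) = 94 + 6.8 = 100.8 → 101
  B: 74 + 0.2×(128−74) = 74 + 10.8 = 84.8 → 85
  → #236555

#6f7b78, #236555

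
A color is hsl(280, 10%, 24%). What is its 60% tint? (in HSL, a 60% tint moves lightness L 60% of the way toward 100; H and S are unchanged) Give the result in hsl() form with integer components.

L moves 60% from 24 toward 100: 24 + 45.6 = 69.6 → 70.
H and S are unchanged.

hsl(280, 10%, 70%)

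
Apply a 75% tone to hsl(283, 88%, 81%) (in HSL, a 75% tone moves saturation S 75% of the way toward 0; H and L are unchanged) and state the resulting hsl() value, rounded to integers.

hsl(283, 22%, 81%)

S moves 75% from 88 toward 0: 88 − 66 = 22 → 22.
H and L are unchanged.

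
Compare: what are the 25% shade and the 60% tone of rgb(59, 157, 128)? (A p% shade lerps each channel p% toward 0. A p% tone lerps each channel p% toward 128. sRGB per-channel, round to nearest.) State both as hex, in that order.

#2c7660, #648c80

25% shade:
  R: 59 + 0.25×(0−59) = 59 − 14.75 = 44.25 → 44
  G: 157 − 39.25 = 117.75 → 118
  B: 128 + 0.25×(0−128) = 128 − 32 = 96 → 96
  → #2c7660
60% tone:
  R: 59 + 0.6×(128−59) = 59 + 41.4 = 100.4 → 100
  G: 157 + 0.6×(128−157) = 157 − 17.4 = 139.6 → 140
  B: 128 + 0.6×(128−128) = 128 + 0 = 128 → 128
  → #648c80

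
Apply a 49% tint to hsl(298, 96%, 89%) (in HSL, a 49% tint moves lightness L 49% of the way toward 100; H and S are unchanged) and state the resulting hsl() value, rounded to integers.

L moves 49% from 89 toward 100: 89 + 5.39 = 94.39 → 94.
H and S are unchanged.

hsl(298, 96%, 94%)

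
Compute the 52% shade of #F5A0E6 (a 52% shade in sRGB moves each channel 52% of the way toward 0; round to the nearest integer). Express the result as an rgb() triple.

rgb(118, 77, 110)

#F5A0E6 is rgb(245, 160, 230).
A 52% shade moves each channel 52% toward 0:
  R: 245 − 127.4 = 117.6 → 118
  G: 160 − 83.2 = 76.8 → 77
  B: 230 + 0.52×(0−230) = 230 − 119.6 = 110.4 → 110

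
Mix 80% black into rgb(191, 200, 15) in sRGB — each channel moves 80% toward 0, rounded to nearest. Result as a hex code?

#262803

Per channel, c → c + 0.8(0 − c):
  R: 191 + 0.8×(0−191) = 191 − 152.8 = 38.2 → 38
  G: 200 − 160 = 40 → 40
  B: 15 + 0.8×(0−15) = 15 − 12 = 3 → 3
rgb(38, 40, 3) = #262803.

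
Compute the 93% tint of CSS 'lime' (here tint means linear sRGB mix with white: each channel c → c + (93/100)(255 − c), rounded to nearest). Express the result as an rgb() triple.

rgb(237, 255, 237)

CSS lime is rgb(0, 255, 0).
Per channel, c → c + 0.93(255 − c):
  R: 0 + 0.93×(255−0) = 0 + 237.15 = 237.15 → 237
  G: 255 + 0.93×(255−255) = 255 + 0 = 255 → 255
  B: 0 + 0.93×(255−0) = 0 + 237.15 = 237.15 → 237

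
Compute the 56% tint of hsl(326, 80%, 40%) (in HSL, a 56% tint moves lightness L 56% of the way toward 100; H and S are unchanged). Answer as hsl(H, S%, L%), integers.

L moves 56% from 40 toward 100: 40 + 33.6 = 73.6 → 74.
H and S are unchanged.

hsl(326, 80%, 74%)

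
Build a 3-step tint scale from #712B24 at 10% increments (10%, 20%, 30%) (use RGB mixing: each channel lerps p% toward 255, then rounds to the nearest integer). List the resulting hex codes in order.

#712B24 is rgb(113, 43, 36).
10%: (113 + 14.2 = 127.2→127, 43 + 21.2 = 64.2→64, 36 + 21.9 = 57.9→58) → #7F403A
20%: (113 + 28.4 = 141.4→141, 43 + 42.4 = 85.4→85, 36 + 43.8 = 79.8→80) → #8D5550
30%: (113 + 42.6 = 155.6→156, 43 + 63.6 = 106.6→107, 36 + 65.7 = 101.7→102) → #9C6B66

#7F403A, #8D5550, #9C6B66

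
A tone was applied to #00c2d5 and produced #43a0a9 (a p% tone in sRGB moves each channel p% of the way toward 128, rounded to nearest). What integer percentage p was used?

52%

#00c2d5 is rgb(0, 194, 213); #43a0a9 is rgb(67, 160, 169).
On the R channel (widest range): 67 ≈ 0 + (p/100)(128 − 0), so p ≈ 100×(67 − 0)/(128 − 0) = 6700/128 = 52.34.
p = 52 reproduces all three channels after rounding.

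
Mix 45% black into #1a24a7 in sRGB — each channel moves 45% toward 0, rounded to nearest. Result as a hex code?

#1a24a7 is rgb(26, 36, 167).
A 45% shade moves each channel 45% toward 0:
  R: 26 + 0.45×(0−26) = 26 − 11.7 = 14.3 → 14
  G: 36 − 16.2 = 19.8 → 20
  B: 167 − 75.15 = 91.85 → 92
rgb(14, 20, 92) = #0e145c.

#0e145c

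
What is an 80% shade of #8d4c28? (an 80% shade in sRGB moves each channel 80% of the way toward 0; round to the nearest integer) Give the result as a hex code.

#8d4c28 is rgb(141, 76, 40).
Lerp each channel 80% toward 0:
  R: 141 + 0.8×(0−141) = 141 − 112.8 = 28.2 → 28
  G: 76 − 60.8 = 15.2 → 15
  B: 40 + 0.8×(0−40) = 40 − 32 = 8 → 8
rgb(28, 15, 8) = #1c0f08.

#1c0f08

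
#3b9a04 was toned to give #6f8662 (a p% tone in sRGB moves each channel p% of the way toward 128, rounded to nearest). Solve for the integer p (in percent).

76%

#3b9a04 is rgb(59, 154, 4); #6f8662 is rgb(111, 134, 98).
On the B channel (widest range): 98 ≈ 4 + (p/100)(128 − 4), so p ≈ 100×(98 − 4)/(128 − 4) = 9400/124 = 75.81.
p = 76 reproduces all three channels after rounding.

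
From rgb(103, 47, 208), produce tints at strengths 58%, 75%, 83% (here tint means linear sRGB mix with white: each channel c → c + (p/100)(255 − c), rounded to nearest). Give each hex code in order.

#BFA8EB, #D9CBF3, #E5DCF7

58%: (103 + 88.16 = 191.16→191, 47 + 120.64 = 167.64→168, 208 + 27.26 = 235.26→235) → #BFA8EB
75%: (103 + 114 = 217→217, 47 + 156 = 203→203, 208 + 35.25 = 243.25→243) → #D9CBF3
83%: (103 + 126.16 = 229.16→229, 47 + 172.64 = 219.64→220, 208 + 39.01 = 247.01→247) → #E5DCF7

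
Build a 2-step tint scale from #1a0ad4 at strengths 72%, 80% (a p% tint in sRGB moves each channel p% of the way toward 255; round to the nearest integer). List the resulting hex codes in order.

#1a0ad4 is rgb(26, 10, 212).
72%: (26 + 164.88 = 190.88→191, 10 + 176.4 = 186.4→186, 212 + 30.96 = 242.96→243) → #bfbaf3
80%: (26 + 183.2 = 209.2→209, 10 + 196 = 206→206, 212 + 34.4 = 246.4→246) → #d1cef6

#bfbaf3, #d1cef6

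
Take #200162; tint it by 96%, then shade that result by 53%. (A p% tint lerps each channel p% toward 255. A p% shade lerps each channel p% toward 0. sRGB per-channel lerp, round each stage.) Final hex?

#747375

#200162 is rgb(32, 1, 98).
A 96% tint moves each channel 96% toward 255:
  R: 32 + 0.96×(255−32) = 32 + 214.08 = 246.08 → 246
  G: 1 + 0.96×(255−1) = 1 + 243.84 = 244.84 → 245
  B: 98 + 150.72 = 248.72 → 249
After the tint: rgb(246, 245, 249) = #F6F5F9.
A 53% shade moves each channel 53% toward 0:
  R: 246 − 130.38 = 115.62 → 116
  G: 245 − 129.85 = 115.15 → 115
  B: 249 − 131.97 = 117.03 → 117
rgb(116, 115, 117) = #747375.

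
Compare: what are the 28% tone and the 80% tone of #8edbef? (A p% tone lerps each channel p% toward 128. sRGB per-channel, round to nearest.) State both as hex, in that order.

#8edbef is rgb(142, 219, 239).
28% tone:
  R: 142 − 3.92 = 138.08 → 138
  G: 219 + 0.28×(128−219) = 219 − 25.48 = 193.52 → 194
  B: 239 − 31.08 = 207.92 → 208
  → #8ac2d0
80% tone:
  R: 142 − 11.2 = 130.8 → 131
  G: 219 − 72.8 = 146.2 → 146
  B: 239 − 88.8 = 150.2 → 150
  → #839296

#8ac2d0, #839296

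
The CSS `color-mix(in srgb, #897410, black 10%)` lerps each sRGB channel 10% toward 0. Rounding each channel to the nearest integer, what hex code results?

#7B680E

#897410 is rgb(137, 116, 16).
Lerp each channel 10% toward 0:
  R: 137 + 0.1×(0−137) = 137 − 13.7 = 123.3 → 123
  G: 116 + 0.1×(0−116) = 116 − 11.6 = 104.4 → 104
  B: 16 − 1.6 = 14.4 → 14
rgb(123, 104, 14) = #7B680E.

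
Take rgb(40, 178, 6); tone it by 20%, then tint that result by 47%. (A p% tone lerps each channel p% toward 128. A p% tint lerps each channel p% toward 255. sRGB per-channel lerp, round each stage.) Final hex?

Per channel, c → c + 0.2(128 − c):
  R: 40 + 0.2×(128−40) = 40 + 17.6 = 57.6 → 58
  G: 178 − 10 = 168 → 168
  B: 6 + 0.2×(128−6) = 6 + 24.4 = 30.4 → 30
After the tone: rgb(58, 168, 30) = #3aa81e.
Lerp each channel 47% toward 255:
  R: 58 + 0.47×(255−58) = 58 + 92.59 = 150.59 → 151
  G: 168 + 0.47×(255−168) = 168 + 40.89 = 208.89 → 209
  B: 30 + 0.47×(255−30) = 30 + 105.75 = 135.75 → 136
rgb(151, 209, 136) = #97d188.

#97d188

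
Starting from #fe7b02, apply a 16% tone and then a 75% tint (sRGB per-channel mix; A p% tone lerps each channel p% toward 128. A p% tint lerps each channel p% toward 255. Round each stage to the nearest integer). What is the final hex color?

#fe7b02 is rgb(254, 123, 2).
A 16% tone moves each channel 16% toward 128:
  R: 254 − 20.16 = 233.84 → 234
  G: 123 + 0.8 = 123.8 → 124
  B: 2 + 0.16×(128−2) = 2 + 20.16 = 22.16 → 22
After the tone: rgb(234, 124, 22) = #ea7c16.
Per channel, c → c + 0.75(255 − c):
  R: 234 + 15.75 = 249.75 → 250
  G: 124 + 0.75×(255−124) = 124 + 98.25 = 222.25 → 222
  B: 22 + 174.75 = 196.75 → 197
rgb(250, 222, 197) = #fadec5.

#fadec5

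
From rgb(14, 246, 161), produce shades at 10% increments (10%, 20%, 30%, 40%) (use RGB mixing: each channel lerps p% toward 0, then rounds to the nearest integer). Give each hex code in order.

#0ddd91, #0bc581, #0aac71, #089461

10%: (14 − 1.4 = 12.6→13, 246 − 24.6 = 221.4→221, 161 − 16.1 = 144.9→145) → #0ddd91
20%: (14 − 2.8 = 11.2→11, 246 − 49.2 = 196.8→197, 161 − 32.2 = 128.8→129) → #0bc581
30%: (14 − 4.2 = 9.8→10, 246 − 73.8 = 172.2→172, 161 − 48.3 = 112.7→113) → #0aac71
40%: (14 − 5.6 = 8.4→8, 246 − 98.4 = 147.6→148, 161 − 64.4 = 96.6→97) → #089461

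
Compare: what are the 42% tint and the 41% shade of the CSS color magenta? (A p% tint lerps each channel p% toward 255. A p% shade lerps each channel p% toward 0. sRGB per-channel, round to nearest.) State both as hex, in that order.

#FF6BFF, #960096

CSS magenta is rgb(255, 0, 255).
42% tint:
  R: 255 + 0.42×(255−255) = 255 + 0 = 255 → 255
  G: 0 + 0.42×(255−0) = 0 + 107.1 = 107.1 → 107
  B: 255 + 0 = 255 → 255
  → #FF6BFF
41% shade:
  R: 255 + 0.41×(0−255) = 255 − 104.55 = 150.45 → 150
  G: 0 + 0.41×(0−0) = 0 + 0 = 0 → 0
  B: 255 − 104.55 = 150.45 → 150
  → #960096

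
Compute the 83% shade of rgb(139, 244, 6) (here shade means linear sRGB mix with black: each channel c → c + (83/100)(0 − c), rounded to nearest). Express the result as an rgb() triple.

rgb(24, 41, 1)

Per channel, c → c + 0.83(0 − c):
  R: 139 + 0.83×(0−139) = 139 − 115.37 = 23.63 → 24
  G: 244 + 0.83×(0−244) = 244 − 202.52 = 41.48 → 41
  B: 6 − 4.98 = 1.02 → 1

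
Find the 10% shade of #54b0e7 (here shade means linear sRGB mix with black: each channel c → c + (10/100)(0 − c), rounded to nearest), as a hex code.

#54b0e7 is rgb(84, 176, 231).
Per channel, c → c + 0.1(0 − c):
  R: 84 − 8.4 = 75.6 → 76
  G: 176 + 0.1×(0−176) = 176 − 17.6 = 158.4 → 158
  B: 231 + 0.1×(0−231) = 231 − 23.1 = 207.9 → 208
rgb(76, 158, 208) = #4c9ed0.

#4c9ed0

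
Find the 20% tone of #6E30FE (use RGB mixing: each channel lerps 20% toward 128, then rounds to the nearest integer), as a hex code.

#6E30FE is rgb(110, 48, 254).
Per channel, c → c + 0.2(128 − c):
  R: 110 + 0.2×(128−110) = 110 + 3.6 = 113.6 → 114
  G: 48 + 16 = 64 → 64
  B: 254 − 25.2 = 228.8 → 229
rgb(114, 64, 229) = #7240E5.

#7240E5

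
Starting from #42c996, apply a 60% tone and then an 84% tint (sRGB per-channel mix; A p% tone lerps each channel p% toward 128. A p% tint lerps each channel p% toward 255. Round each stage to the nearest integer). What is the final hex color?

#42c996 is rgb(66, 201, 150).
A 60% tone moves each channel 60% toward 128:
  R: 66 + 0.6×(128−66) = 66 + 37.2 = 103.2 → 103
  G: 201 − 43.8 = 157.2 → 157
  B: 150 − 13.2 = 136.8 → 137
After the tone: rgb(103, 157, 137) = #679d89.
Lerp each channel 84% toward 255:
  R: 103 + 0.84×(255−103) = 103 + 127.68 = 230.68 → 231
  G: 157 + 82.32 = 239.32 → 239
  B: 137 + 99.12 = 236.12 → 236
rgb(231, 239, 236) = #e7efec.

#e7efec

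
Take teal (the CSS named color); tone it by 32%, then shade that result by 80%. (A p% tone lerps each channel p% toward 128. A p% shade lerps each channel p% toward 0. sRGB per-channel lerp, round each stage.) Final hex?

#081a1a

CSS teal is rgb(0, 128, 128).
Per channel, c → c + 0.32(128 − c):
  R: 0 + 0.32×(128−0) = 0 + 40.96 = 40.96 → 41
  G: 128 + 0 = 128 → 128
  B: 128 + 0 = 128 → 128
After the tone: rgb(41, 128, 128) = #298080.
Per channel, c → c + 0.8(0 − c):
  R: 41 + 0.8×(0−41) = 41 − 32.8 = 8.2 → 8
  G: 128 − 102.4 = 25.6 → 26
  B: 128 + 0.8×(0−128) = 128 − 102.4 = 25.6 → 26
rgb(8, 26, 26) = #081a1a.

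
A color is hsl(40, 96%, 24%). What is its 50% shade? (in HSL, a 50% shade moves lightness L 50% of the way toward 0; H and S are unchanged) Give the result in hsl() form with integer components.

hsl(40, 96%, 12%)

L moves 50% from 24 toward 0: 24 − 12 = 12 → 12.
H and S are unchanged.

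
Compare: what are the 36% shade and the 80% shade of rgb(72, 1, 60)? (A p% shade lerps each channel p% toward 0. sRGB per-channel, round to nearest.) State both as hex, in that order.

36% shade:
  R: 72 + 0.36×(0−72) = 72 − 25.92 = 46.08 → 46
  G: 1 − 0.36 = 0.64 → 1
  B: 60 − 21.6 = 38.4 → 38
  → #2E0126
80% shade:
  R: 72 + 0.8×(0−72) = 72 − 57.6 = 14.4 → 14
  G: 1 − 0.8 = 0.2 → 0
  B: 60 + 0.8×(0−60) = 60 − 48 = 12 → 12
  → #0E000C

#2E0126, #0E000C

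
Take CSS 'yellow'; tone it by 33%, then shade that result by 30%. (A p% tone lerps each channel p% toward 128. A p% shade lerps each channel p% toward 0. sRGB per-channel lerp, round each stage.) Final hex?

#95951D

CSS yellow is rgb(255, 255, 0).
A 33% tone moves each channel 33% toward 128:
  R: 255 − 41.91 = 213.09 → 213
  G: 255 + 0.33×(128−255) = 255 − 41.91 = 213.09 → 213
  B: 0 + 0.33×(128−0) = 0 + 42.24 = 42.24 → 42
After the tone: rgb(213, 213, 42) = #D5D52A.
Lerp each channel 30% toward 0:
  R: 213 − 63.9 = 149.1 → 149
  G: 213 − 63.9 = 149.1 → 149
  B: 42 + 0.3×(0−42) = 42 − 12.6 = 29.4 → 29
rgb(149, 149, 29) = #95951D.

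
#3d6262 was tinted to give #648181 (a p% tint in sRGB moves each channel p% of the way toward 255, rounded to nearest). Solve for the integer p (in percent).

20%

#3d6262 is rgb(61, 98, 98); #648181 is rgb(100, 129, 129).
On the R channel (widest range): 100 ≈ 61 + (p/100)(255 − 61), so p ≈ 100×(100 − 61)/(255 − 61) = 3900/194 = 20.10.
p = 20 reproduces all three channels after rounding.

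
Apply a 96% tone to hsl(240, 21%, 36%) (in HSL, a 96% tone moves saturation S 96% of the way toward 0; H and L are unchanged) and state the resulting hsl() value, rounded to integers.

S moves 96% from 21 toward 0: 21 − 20.16 = 0.84 → 1.
H and L are unchanged.

hsl(240, 1%, 36%)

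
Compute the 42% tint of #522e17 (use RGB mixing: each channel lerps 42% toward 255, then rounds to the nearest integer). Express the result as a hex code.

#9b8678

#522e17 is rgb(82, 46, 23).
Per channel, c → c + 0.42(255 − c):
  R: 82 + 0.42×(255−82) = 82 + 72.66 = 154.66 → 155
  G: 46 + 87.78 = 133.78 → 134
  B: 23 + 0.42×(255−23) = 23 + 97.44 = 120.44 → 120
rgb(155, 134, 120) = #9b8678.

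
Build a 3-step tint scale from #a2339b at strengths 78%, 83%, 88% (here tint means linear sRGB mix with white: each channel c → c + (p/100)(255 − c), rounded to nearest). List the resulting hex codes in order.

#a2339b is rgb(162, 51, 155).
78%: (162 + 72.54 = 234.54→235, 51 + 159.12 = 210.12→210, 155 + 78 = 233→233) → #ebd2e9
83%: (162 + 77.19 = 239.19→239, 51 + 169.32 = 220.32→220, 155 + 83 = 238→238) → #efdcee
88%: (162 + 81.84 = 243.84→244, 51 + 179.52 = 230.52→231, 155 + 88 = 243→243) → #f4e7f3

#ebd2e9, #efdcee, #f4e7f3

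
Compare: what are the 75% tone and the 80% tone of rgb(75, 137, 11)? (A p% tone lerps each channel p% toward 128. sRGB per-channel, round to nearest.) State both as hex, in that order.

75% tone:
  R: 75 + 0.75×(128−75) = 75 + 39.75 = 114.75 → 115
  G: 137 + 0.75×(128−137) = 137 − 6.75 = 130.25 → 130
  B: 11 + 87.75 = 98.75 → 99
  → #738263
80% tone:
  R: 75 + 42.4 = 117.4 → 117
  G: 137 − 7.2 = 129.8 → 130
  B: 11 + 0.8×(128−11) = 11 + 93.6 = 104.6 → 105
  → #758269

#738263, #758269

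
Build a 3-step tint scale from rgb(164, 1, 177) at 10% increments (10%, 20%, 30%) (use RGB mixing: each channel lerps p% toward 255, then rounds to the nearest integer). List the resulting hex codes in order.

10%: (164 + 9.1 = 173.1→173, 1 + 25.4 = 26.4→26, 177 + 7.8 = 184.8→185) → #ad1ab9
20%: (164 + 18.2 = 182.2→182, 1 + 50.8 = 51.8→52, 177 + 15.6 = 192.6→193) → #b634c1
30%: (164 + 27.3 = 191.3→191, 1 + 76.2 = 77.2→77, 177 + 23.4 = 200.4→200) → #bf4dc8

#ad1ab9, #b634c1, #bf4dc8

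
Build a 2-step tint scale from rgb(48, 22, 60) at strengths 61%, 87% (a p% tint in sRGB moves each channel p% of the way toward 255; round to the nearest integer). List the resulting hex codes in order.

61%: (48 + 126.27 = 174.27→174, 22 + 142.13 = 164.13→164, 60 + 118.95 = 178.95→179) → #AEA4B3
87%: (48 + 180.09 = 228.09→228, 22 + 202.71 = 224.71→225, 60 + 169.65 = 229.65→230) → #E4E1E6

#AEA4B3, #E4E1E6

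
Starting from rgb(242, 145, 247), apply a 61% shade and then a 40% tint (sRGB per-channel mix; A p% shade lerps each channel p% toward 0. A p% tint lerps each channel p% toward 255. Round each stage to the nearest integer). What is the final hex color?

Lerp each channel 61% toward 0:
  R: 242 − 147.62 = 94.38 → 94
  G: 145 + 0.61×(0−145) = 145 − 88.45 = 56.55 → 57
  B: 247 − 150.67 = 96.33 → 96
After the shade: rgb(94, 57, 96) = #5E3960.
Lerp each channel 40% toward 255:
  R: 94 + 64.4 = 158.4 → 158
  G: 57 + 0.4×(255−57) = 57 + 79.2 = 136.2 → 136
  B: 96 + 0.4×(255−96) = 96 + 63.6 = 159.6 → 160
rgb(158, 136, 160) = #9E88A0.

#9E88A0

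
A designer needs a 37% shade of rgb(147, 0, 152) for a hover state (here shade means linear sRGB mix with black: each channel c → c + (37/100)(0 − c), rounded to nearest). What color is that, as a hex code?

Per channel, c → c + 0.37(0 − c):
  R: 147 + 0.37×(0−147) = 147 − 54.39 = 92.61 → 93
  G: 0 + 0.37×(0−0) = 0 + 0 = 0 → 0
  B: 152 + 0.37×(0−152) = 152 − 56.24 = 95.76 → 96
rgb(93, 0, 96) = #5D0060.

#5D0060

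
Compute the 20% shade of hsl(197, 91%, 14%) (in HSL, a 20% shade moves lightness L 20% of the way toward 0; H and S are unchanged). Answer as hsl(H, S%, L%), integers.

hsl(197, 91%, 11%)

L moves 20% from 14 toward 0: 14 − 2.8 = 11.2 → 11.
H and S are unchanged.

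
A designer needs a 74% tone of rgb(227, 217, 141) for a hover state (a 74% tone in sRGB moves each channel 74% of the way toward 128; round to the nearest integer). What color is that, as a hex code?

Lerp each channel 74% toward 128:
  R: 227 − 73.26 = 153.74 → 154
  G: 217 + 0.74×(128−217) = 217 − 65.86 = 151.14 → 151
  B: 141 − 9.62 = 131.38 → 131
rgb(154, 151, 131) = #9a9783.

#9a9783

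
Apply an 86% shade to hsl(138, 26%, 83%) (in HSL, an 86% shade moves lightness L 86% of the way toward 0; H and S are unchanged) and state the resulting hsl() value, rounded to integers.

L moves 86% from 83 toward 0: 83 − 71.38 = 11.62 → 12.
H and S are unchanged.

hsl(138, 26%, 12%)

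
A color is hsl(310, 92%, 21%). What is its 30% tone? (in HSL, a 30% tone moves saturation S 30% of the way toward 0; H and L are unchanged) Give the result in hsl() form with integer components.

hsl(310, 64%, 21%)

S moves 30% from 92 toward 0: 92 − 27.6 = 64.4 → 64.
H and L are unchanged.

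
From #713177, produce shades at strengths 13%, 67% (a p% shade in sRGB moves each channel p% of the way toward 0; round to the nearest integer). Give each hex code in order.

#713177 is rgb(113, 49, 119).
13%: (113 − 14.69 = 98.31→98, 49 − 6.37 = 42.63→43, 119 − 15.47 = 103.53→104) → #622B68
67%: (113 − 75.71 = 37.29→37, 49 − 32.83 = 16.17→16, 119 − 79.73 = 39.27→39) → #251027

#622B68, #251027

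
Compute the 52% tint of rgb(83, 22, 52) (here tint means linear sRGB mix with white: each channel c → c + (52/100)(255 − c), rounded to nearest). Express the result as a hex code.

#AC8F9E

A 52% tint moves each channel 52% toward 255:
  R: 83 + 89.44 = 172.44 → 172
  G: 22 + 121.16 = 143.16 → 143
  B: 52 + 0.52×(255−52) = 52 + 105.56 = 157.56 → 158
rgb(172, 143, 158) = #AC8F9E.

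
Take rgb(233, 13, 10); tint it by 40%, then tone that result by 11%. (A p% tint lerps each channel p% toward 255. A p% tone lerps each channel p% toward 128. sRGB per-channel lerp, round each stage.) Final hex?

#E5706E

A 40% tint moves each channel 40% toward 255:
  R: 233 + 0.4×(255−233) = 233 + 8.8 = 241.8 → 242
  G: 13 + 96.8 = 109.8 → 110
  B: 10 + 0.4×(255−10) = 10 + 98 = 108 → 108
After the tint: rgb(242, 110, 108) = #F26E6C.
An 11% tone moves each channel 11% toward 128:
  R: 242 + 0.11×(128−242) = 242 − 12.54 = 229.46 → 229
  G: 110 + 1.98 = 111.98 → 112
  B: 108 + 0.11×(128−108) = 108 + 2.2 = 110.2 → 110
rgb(229, 112, 110) = #E5706E.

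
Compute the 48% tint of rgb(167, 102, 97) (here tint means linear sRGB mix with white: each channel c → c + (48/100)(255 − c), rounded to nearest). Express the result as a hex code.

#D1AFAD

Lerp each channel 48% toward 255:
  R: 167 + 42.24 = 209.24 → 209
  G: 102 + 73.44 = 175.44 → 175
  B: 97 + 0.48×(255−97) = 97 + 75.84 = 172.84 → 173
rgb(209, 175, 173) = #D1AFAD.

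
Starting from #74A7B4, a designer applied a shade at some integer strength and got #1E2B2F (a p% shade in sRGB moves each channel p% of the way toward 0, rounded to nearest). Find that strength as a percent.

#74A7B4 is rgb(116, 167, 180); #1E2B2F is rgb(30, 43, 47).
On the B channel (widest range): 47 ≈ 180 + (p/100)(0 − 180), so p ≈ 100×(47 − 180)/(0 − 180) = -13300/-180 = 73.89.
p = 74 reproduces all three channels after rounding.

74%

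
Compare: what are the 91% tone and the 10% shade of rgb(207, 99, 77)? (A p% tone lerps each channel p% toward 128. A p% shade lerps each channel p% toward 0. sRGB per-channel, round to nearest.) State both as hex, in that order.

#877d7b, #ba5945

91% tone:
  R: 207 + 0.91×(128−207) = 207 − 71.89 = 135.11 → 135
  G: 99 + 0.91×(128−99) = 99 + 26.39 = 125.39 → 125
  B: 77 + 0.91×(128−77) = 77 + 46.41 = 123.41 → 123
  → #877d7b
10% shade:
  R: 207 + 0.1×(0−207) = 207 − 20.7 = 186.3 → 186
  G: 99 + 0.1×(0−99) = 99 − 9.9 = 89.1 → 89
  B: 77 + 0.1×(0−77) = 77 − 7.7 = 69.3 → 69
  → #ba5945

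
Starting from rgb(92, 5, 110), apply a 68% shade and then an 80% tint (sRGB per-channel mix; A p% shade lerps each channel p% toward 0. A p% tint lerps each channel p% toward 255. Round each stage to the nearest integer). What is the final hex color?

#D2CCD3

Per channel, c → c + 0.68(0 − c):
  R: 92 + 0.68×(0−92) = 92 − 62.56 = 29.44 → 29
  G: 5 − 3.4 = 1.6 → 2
  B: 110 − 74.8 = 35.2 → 35
After the shade: rgb(29, 2, 35) = #1D0223.
An 80% tint moves each channel 80% toward 255:
  R: 29 + 0.8×(255−29) = 29 + 180.8 = 209.8 → 210
  G: 2 + 0.8×(255−2) = 2 + 202.4 = 204.4 → 204
  B: 35 + 176 = 211 → 211
rgb(210, 204, 211) = #D2CCD3.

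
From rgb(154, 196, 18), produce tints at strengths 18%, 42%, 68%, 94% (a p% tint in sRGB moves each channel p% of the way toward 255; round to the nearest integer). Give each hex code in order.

#ACCF3D, #C4DD76, #DFECB3, #F9FBF1

18%: (154 + 18.18 = 172.18→172, 196 + 10.62 = 206.62→207, 18 + 42.66 = 60.66→61) → #ACCF3D
42%: (154 + 42.42 = 196.42→196, 196 + 24.78 = 220.78→221, 18 + 99.54 = 117.54→118) → #C4DD76
68%: (154 + 68.68 = 222.68→223, 196 + 40.12 = 236.12→236, 18 + 161.16 = 179.16→179) → #DFECB3
94%: (154 + 94.94 = 248.94→249, 196 + 55.46 = 251.46→251, 18 + 222.78 = 240.78→241) → #F9FBF1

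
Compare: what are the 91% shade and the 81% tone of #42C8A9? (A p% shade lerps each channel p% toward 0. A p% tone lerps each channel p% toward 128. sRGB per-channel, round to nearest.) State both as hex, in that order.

#42C8A9 is rgb(66, 200, 169).
91% shade:
  R: 66 − 60.06 = 5.94 → 6
  G: 200 − 182 = 18 → 18
  B: 169 − 153.79 = 15.21 → 15
  → #06120F
81% tone:
  R: 66 + 0.81×(128−66) = 66 + 50.22 = 116.22 → 116
  G: 200 + 0.81×(128−200) = 200 − 58.32 = 141.68 → 142
  B: 169 − 33.21 = 135.79 → 136
  → #748E88

#06120F, #748E88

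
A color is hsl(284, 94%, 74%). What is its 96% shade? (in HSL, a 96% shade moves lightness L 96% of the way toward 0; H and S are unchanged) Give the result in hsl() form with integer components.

hsl(284, 94%, 3%)

L moves 96% from 74 toward 0: 74 − 71.04 = 2.96 → 3.
H and S are unchanged.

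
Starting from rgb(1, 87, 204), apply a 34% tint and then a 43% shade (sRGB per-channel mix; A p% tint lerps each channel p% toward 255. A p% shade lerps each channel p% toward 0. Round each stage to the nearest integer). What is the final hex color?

Per channel, c → c + 0.34(255 − c):
  R: 1 + 0.34×(255−1) = 1 + 86.36 = 87.36 → 87
  G: 87 + 0.34×(255−87) = 87 + 57.12 = 144.12 → 144
  B: 204 + 0.34×(255−204) = 204 + 17.34 = 221.34 → 221
After the tint: rgb(87, 144, 221) = #5790DD.
Per channel, c → c + 0.43(0 − c):
  R: 87 + 0.43×(0−87) = 87 − 37.41 = 49.59 → 50
  G: 144 − 61.92 = 82.08 → 82
  B: 221 + 0.43×(0−221) = 221 − 95.03 = 125.97 → 126
rgb(50, 82, 126) = #32527E.

#32527E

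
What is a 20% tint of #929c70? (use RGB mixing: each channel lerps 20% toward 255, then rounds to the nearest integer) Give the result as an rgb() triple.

rgb(168, 176, 141)

#929c70 is rgb(146, 156, 112).
Per channel, c → c + 0.2(255 − c):
  R: 146 + 21.8 = 167.8 → 168
  G: 156 + 0.2×(255−156) = 156 + 19.8 = 175.8 → 176
  B: 112 + 0.2×(255−112) = 112 + 28.6 = 140.6 → 141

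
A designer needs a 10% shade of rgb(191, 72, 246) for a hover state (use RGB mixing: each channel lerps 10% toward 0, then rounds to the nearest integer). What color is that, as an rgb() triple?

Per channel, c → c + 0.1(0 − c):
  R: 191 + 0.1×(0−191) = 191 − 19.1 = 171.9 → 172
  G: 72 − 7.2 = 64.8 → 65
  B: 246 + 0.1×(0−246) = 246 − 24.6 = 221.4 → 221

rgb(172, 65, 221)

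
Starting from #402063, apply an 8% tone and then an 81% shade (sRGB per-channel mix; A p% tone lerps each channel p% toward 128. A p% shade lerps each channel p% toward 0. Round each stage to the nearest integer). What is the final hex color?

#402063 is rgb(64, 32, 99).
Per channel, c → c + 0.08(128 − c):
  R: 64 + 0.08×(128−64) = 64 + 5.12 = 69.12 → 69
  G: 32 + 0.08×(128−32) = 32 + 7.68 = 39.68 → 40
  B: 99 + 0.08×(128−99) = 99 + 2.32 = 101.32 → 101
After the tone: rgb(69, 40, 101) = #452865.
Per channel, c → c + 0.81(0 − c):
  R: 69 + 0.81×(0−69) = 69 − 55.89 = 13.11 → 13
  G: 40 + 0.81×(0−40) = 40 − 32.4 = 7.6 → 8
  B: 101 − 81.81 = 19.19 → 19
rgb(13, 8, 19) = #0D0813.

#0D0813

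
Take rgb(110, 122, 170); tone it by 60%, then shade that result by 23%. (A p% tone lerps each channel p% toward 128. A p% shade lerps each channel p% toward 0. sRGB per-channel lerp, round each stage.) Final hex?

#5D6170

Lerp each channel 60% toward 128:
  R: 110 + 10.8 = 120.8 → 121
  G: 122 + 0.6×(128−122) = 122 + 3.6 = 125.6 → 126
  B: 170 + 0.6×(128−170) = 170 − 25.2 = 144.8 → 145
After the tone: rgb(121, 126, 145) = #797E91.
Per channel, c → c + 0.23(0 − c):
  R: 121 − 27.83 = 93.17 → 93
  G: 126 + 0.23×(0−126) = 126 − 28.98 = 97.02 → 97
  B: 145 − 33.35 = 111.65 → 112
rgb(93, 97, 112) = #5D6170.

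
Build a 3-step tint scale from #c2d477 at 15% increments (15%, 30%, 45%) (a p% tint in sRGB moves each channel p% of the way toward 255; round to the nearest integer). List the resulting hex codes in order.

#c2d477 is rgb(194, 212, 119).
15%: (194 + 9.15 = 203.15→203, 212 + 6.45 = 218.45→218, 119 + 20.4 = 139.4→139) → #cbda8b
30%: (194 + 18.3 = 212.3→212, 212 + 12.9 = 224.9→225, 119 + 40.8 = 159.8→160) → #d4e1a0
45%: (194 + 27.45 = 221.45→221, 212 + 19.35 = 231.35→231, 119 + 61.2 = 180.2→180) → #dde7b4

#cbda8b, #d4e1a0, #dde7b4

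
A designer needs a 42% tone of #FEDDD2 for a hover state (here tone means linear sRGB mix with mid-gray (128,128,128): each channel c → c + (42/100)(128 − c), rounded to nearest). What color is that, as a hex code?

#FEDDD2 is rgb(254, 221, 210).
Lerp each channel 42% toward 128:
  R: 254 + 0.42×(128−254) = 254 − 52.92 = 201.08 → 201
  G: 221 + 0.42×(128−221) = 221 − 39.06 = 181.94 → 182
  B: 210 + 0.42×(128−210) = 210 − 34.44 = 175.56 → 176
rgb(201, 182, 176) = #C9B6B0.

#C9B6B0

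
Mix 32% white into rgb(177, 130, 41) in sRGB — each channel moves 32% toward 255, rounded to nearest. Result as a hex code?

#CAAA6D

Lerp each channel 32% toward 255:
  R: 177 + 0.32×(255−177) = 177 + 24.96 = 201.96 → 202
  G: 130 + 0.32×(255−130) = 130 + 40 = 170 → 170
  B: 41 + 0.32×(255−41) = 41 + 68.48 = 109.48 → 109
rgb(202, 170, 109) = #CAAA6D.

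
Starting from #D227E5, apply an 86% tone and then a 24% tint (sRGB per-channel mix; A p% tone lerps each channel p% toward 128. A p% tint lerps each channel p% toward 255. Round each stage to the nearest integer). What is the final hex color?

#A795A9

#D227E5 is rgb(210, 39, 229).
An 86% tone moves each channel 86% toward 128:
  R: 210 + 0.86×(128−210) = 210 − 70.52 = 139.48 → 139
  G: 39 + 76.54 = 115.54 → 116
  B: 229 + 0.86×(128−229) = 229 − 86.86 = 142.14 → 142
After the tone: rgb(139, 116, 142) = #8B748E.
Lerp each channel 24% toward 255:
  R: 139 + 0.24×(255−139) = 139 + 27.84 = 166.84 → 167
  G: 116 + 0.24×(255−116) = 116 + 33.36 = 149.36 → 149
  B: 142 + 27.12 = 169.12 → 169
rgb(167, 149, 169) = #A795A9.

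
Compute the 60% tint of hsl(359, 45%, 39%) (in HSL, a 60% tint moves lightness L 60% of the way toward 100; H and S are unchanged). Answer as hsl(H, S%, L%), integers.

hsl(359, 45%, 76%)

L moves 60% from 39 toward 100: 39 + 36.6 = 75.6 → 76.
H and S are unchanged.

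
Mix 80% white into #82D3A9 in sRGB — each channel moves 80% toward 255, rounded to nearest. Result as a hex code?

#82D3A9 is rgb(130, 211, 169).
Per channel, c → c + 0.8(255 − c):
  R: 130 + 100 = 230 → 230
  G: 211 + 0.8×(255−211) = 211 + 35.2 = 246.2 → 246
  B: 169 + 68.8 = 237.8 → 238
rgb(230, 246, 238) = #E6F6EE.

#E6F6EE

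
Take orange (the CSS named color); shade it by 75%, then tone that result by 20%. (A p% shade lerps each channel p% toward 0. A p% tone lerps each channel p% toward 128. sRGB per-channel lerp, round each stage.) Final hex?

#4d3a1a

CSS orange is rgb(255, 165, 0).
A 75% shade moves each channel 75% toward 0:
  R: 255 + 0.75×(0−255) = 255 − 191.25 = 63.75 → 64
  G: 165 − 123.75 = 41.25 → 41
  B: 0 + 0.75×(0−0) = 0 + 0 = 0 → 0
After the shade: rgb(64, 41, 0) = #402900.
Per channel, c → c + 0.2(128 − c):
  R: 64 + 0.2×(128−64) = 64 + 12.8 = 76.8 → 77
  G: 41 + 0.2×(128−41) = 41 + 17.4 = 58.4 → 58
  B: 0 + 25.6 = 25.6 → 26
rgb(77, 58, 26) = #4d3a1a.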